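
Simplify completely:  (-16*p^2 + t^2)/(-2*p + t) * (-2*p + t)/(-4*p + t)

4*p + t

Factor: -16*p^2 + t^2 = (-4*p + t)*(4*p + t)
Cancel the common factors (-2*p + t), (-4*p + t).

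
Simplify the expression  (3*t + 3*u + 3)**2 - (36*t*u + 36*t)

Expand the square and combine the (36*t*u + 36*t) term.

9*(-t + u + 1)**2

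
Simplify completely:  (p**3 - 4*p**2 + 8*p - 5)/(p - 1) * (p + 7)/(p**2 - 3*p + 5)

p + 7

Factor: p**3 - 4*p**2 + 8*p - 5 = (p - 1)*(p**2 - 3*p + 5)
Cancel the common factors (p**2 - 3*p + 5), (p - 1).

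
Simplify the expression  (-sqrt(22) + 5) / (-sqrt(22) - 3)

(-8*sqrt(22) + 37)/13

Multiply numerator and denominator by -3 + sqrt(22).
Denominator becomes -13; numerator becomes -37 + 8*sqrt(22).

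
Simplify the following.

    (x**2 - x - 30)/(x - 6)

x + 5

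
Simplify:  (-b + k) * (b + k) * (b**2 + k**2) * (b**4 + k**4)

-b**8 + k**8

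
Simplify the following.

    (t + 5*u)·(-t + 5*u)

-t² + 25*u²

Product of conjugates: (P+Q)(P-Q) = P^2 - Q^2.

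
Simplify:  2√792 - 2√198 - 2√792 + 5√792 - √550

19*√22

2√792 = 12*√22; 2√198 = 6*√22; 2√792 = 12*√22; 5√792 = 30*√22; √550 = 5*√22
Combine: (12 - 6 - 12 + 30 - 5)·√22 = 19*√22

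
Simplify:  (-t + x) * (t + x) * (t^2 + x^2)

-t^4 + x^4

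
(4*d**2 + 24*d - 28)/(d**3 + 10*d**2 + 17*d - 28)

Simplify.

4/(d + 4)

Factor: 4*d**2 + 24*d - 28 = 4*(d - 1)*(d + 7);  d**3 + 10*d**2 + 17*d - 28 = (d + 4)*(d + 7)*(d - 1)
Cancel the common factors (d - 1), (d + 7).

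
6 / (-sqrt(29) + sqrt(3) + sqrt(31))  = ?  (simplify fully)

Group as (sqrt(3) + sqrt(31)) - sqrt(29); multiply by (sqrt(3) + sqrt(31)) + sqrt(29), then rationalise the remaining surd.

(-30*sqrt(29) + 6*sqrt(31) + 342*sqrt(3) + 12*sqrt(2697))/347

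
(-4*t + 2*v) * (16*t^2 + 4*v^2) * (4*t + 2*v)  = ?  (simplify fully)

-256*t^4 + 16*v^4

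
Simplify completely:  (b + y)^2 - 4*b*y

(b - y)^2

Expanding gives b^2 - 2*b*y + y^2, a perfect square.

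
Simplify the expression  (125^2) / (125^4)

125^2 = 5^6; 125^4 = 5^12
Combine exponents: 5^(-6)

5^(-6)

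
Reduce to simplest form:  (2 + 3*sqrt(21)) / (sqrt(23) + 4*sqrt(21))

(-3*sqrt(483) - 2*sqrt(23) + 8*sqrt(21) + 252)/313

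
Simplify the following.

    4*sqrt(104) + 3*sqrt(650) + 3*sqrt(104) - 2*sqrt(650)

19*sqrt(26)

4*sqrt(104) = 8*sqrt(26); 3*sqrt(650) = 15*sqrt(26); 3*sqrt(104) = 6*sqrt(26); 2*sqrt(650) = 10*sqrt(26)
Combine: (8 + 15 + 6 - 10)·sqrt(26) = 19*sqrt(26)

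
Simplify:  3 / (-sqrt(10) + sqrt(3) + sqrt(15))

Group as (sqrt(3) + sqrt(15)) - sqrt(10); multiply by (sqrt(3) + sqrt(15)) + sqrt(10), then rationalise the remaining surd.

(-12*sqrt(10) - 3*sqrt(15) + 33*sqrt(3) + 45*sqrt(2))/58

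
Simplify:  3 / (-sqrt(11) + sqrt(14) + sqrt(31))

(-51*sqrt(11) - 9*sqrt(31) + 42*sqrt(14) + 3*sqrt(4774))/290

Group as (sqrt(14) + sqrt(31)) - sqrt(11); multiply by (sqrt(14) + sqrt(31)) + sqrt(11), then rationalise the remaining surd.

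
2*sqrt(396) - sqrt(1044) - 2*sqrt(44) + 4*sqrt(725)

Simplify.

2*sqrt(396) = 12*sqrt(11); sqrt(1044) = 6*sqrt(29); 2*sqrt(44) = 4*sqrt(11); 4*sqrt(725) = 20*sqrt(29)

8*sqrt(11) + 14*sqrt(29)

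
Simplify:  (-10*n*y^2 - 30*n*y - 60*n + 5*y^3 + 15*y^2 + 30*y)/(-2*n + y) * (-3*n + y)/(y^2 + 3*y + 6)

Factor: -10*n*y^2 - 30*n*y - 60*n + 5*y^3 + 15*y^2 + 30*y = 5*(-2*n + y)*(y^2 + 3*y + 6)
Cancel the common factors (y^2 + 3*y + 6), (-2*n + y).

-15*n + 5*y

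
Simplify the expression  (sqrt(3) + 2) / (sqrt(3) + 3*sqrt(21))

Multiply numerator and denominator by -3*sqrt(21) + sqrt(3).
Denominator becomes -186; numerator becomes -6*sqrt(21) - 9*sqrt(7) + 3 + 2*sqrt(3).

(-2*sqrt(3) - 3 + 9*sqrt(7) + 6*sqrt(21))/186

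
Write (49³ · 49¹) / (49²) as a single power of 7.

49³ = 7^6; 49¹ = 7^2; 49² = 7^4
Combine exponents: 7^4

7^4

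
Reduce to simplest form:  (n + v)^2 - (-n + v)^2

4*n*v

Write as f(v,n) - f(v,-n) and expand.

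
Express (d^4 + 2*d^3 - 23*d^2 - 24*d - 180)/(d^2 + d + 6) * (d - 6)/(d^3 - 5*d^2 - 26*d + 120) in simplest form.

Factor: d^4 + 2*d^3 - 23*d^2 - 24*d - 180 = (d + 6)*(d - 5)*(d^2 + d + 6);  d^3 - 5*d^2 - 26*d + 120 = (d - 6)*(d + 5)*(d - 4)
Cancel the common factors (d^2 + d + 6), (d - 6).

(d^2 + d - 30)/(d^2 + d - 20)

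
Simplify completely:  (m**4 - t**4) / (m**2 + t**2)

m**2 - t**2

Factor m**4 - t**4 and cancel (m**2 + t**2).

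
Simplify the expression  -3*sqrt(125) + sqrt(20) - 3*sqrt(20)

-19*sqrt(5)

3*sqrt(125) = 15*sqrt(5); sqrt(20) = 2*sqrt(5); 3*sqrt(20) = 6*sqrt(5)
Combine: (-15 + 2 - 6)·sqrt(5) = -19*sqrt(5)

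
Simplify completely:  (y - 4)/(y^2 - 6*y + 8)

Factor: y^2 - 6*y + 8 = (y - 4)*(y - 2)
Cancel the common factor (y - 4).

1/(y - 2)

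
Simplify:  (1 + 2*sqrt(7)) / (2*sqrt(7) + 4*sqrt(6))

Multiply numerator and denominator by -4*sqrt(6) + 2*sqrt(7).
Denominator becomes -68; numerator becomes -8*sqrt(42) - 4*sqrt(6) + 2*sqrt(7) + 28.

(-14 - sqrt(7) + 2*sqrt(6) + 4*sqrt(42))/34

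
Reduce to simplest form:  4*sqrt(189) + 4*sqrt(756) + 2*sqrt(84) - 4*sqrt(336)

24*sqrt(21)

4*sqrt(189) = 12*sqrt(21); 4*sqrt(756) = 24*sqrt(21); 2*sqrt(84) = 4*sqrt(21); 4*sqrt(336) = 16*sqrt(21)
Combine: (12 + 24 + 4 - 16)·sqrt(21) = 24*sqrt(21)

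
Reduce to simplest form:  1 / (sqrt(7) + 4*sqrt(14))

(-sqrt(7) + 4*sqrt(14))/217

Multiply numerator and denominator by -sqrt(7) + 4*sqrt(14).
Denominator becomes 217; numerator becomes -sqrt(7) + 4*sqrt(14).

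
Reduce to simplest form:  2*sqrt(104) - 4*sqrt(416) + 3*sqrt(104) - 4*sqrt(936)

2*sqrt(104) = 4*sqrt(26); 4*sqrt(416) = 16*sqrt(26); 3*sqrt(104) = 6*sqrt(26); 4*sqrt(936) = 24*sqrt(26)
Combine: (4 - 16 + 6 - 24)·sqrt(26) = -30*sqrt(26)

-30*sqrt(26)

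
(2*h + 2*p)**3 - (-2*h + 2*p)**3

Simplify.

16*h*(h**2 + 3*p**2)

Binomially expand both and collect terms in (2*p), (2*h).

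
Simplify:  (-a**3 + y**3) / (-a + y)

y**3 - a**3 = (-a + y)(a**2 + a*y + y**2).

a**2 + a*y + y**2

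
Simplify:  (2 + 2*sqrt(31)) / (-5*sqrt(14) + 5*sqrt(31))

(2*sqrt(14) + 2*sqrt(31) + 2*sqrt(434) + 62)/85

Multiply numerator and denominator by 5*sqrt(14) + 5*sqrt(31).
Denominator becomes 425; numerator becomes 10*sqrt(14) + 10*sqrt(31) + 10*sqrt(434) + 310.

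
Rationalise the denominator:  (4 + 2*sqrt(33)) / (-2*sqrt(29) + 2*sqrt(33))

Multiply numerator and denominator by 2*sqrt(29) + 2*sqrt(33).
Denominator becomes 16; numerator becomes 8*sqrt(29) + 8*sqrt(33) + 4*sqrt(957) + 132.

(2*sqrt(29) + 2*sqrt(33) + sqrt(957) + 33)/4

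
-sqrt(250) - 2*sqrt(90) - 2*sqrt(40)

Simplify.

-15*sqrt(10)

sqrt(250) = 5*sqrt(10); 2*sqrt(90) = 6*sqrt(10); 2*sqrt(40) = 4*sqrt(10)
Combine: (-5 - 6 - 4)·sqrt(10) = -15*sqrt(10)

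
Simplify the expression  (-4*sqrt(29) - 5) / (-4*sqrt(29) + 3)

(32*sqrt(29) + 479)/455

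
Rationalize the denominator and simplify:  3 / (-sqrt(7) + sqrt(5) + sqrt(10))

Group as (sqrt(5) + sqrt(10)) - sqrt(7); multiply by (sqrt(5) + sqrt(10)) + sqrt(7), then rationalise the remaining surd.

(-12*sqrt(7) + 3*sqrt(10) + 18*sqrt(5) + 15*sqrt(14))/68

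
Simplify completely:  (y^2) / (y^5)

y^(-3)

Quotient: (y^-3)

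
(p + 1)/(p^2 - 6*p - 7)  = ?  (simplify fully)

Factor: p^2 - 6*p - 7 = (p + 1)*(p - 7)
Cancel the common factor (p + 1).

1/(p - 7)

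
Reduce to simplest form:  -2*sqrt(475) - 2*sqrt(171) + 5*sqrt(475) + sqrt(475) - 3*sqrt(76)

2*sqrt(475) = 10*sqrt(19); 2*sqrt(171) = 6*sqrt(19); 5*sqrt(475) = 25*sqrt(19); sqrt(475) = 5*sqrt(19); 3*sqrt(76) = 6*sqrt(19)
Combine: (-10 - 6 + 25 + 5 - 6)·sqrt(19) = 8*sqrt(19)

8*sqrt(19)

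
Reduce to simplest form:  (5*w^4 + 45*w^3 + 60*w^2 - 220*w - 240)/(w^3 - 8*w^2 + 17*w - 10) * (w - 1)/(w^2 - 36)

(5*w^2 + 25*w + 20)/(w^2 - 11*w + 30)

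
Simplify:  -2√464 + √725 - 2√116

2√464 = 8*√29; √725 = 5*√29; 2√116 = 4*√29
Combine: (-8 + 5 - 4)·√29 = -7*√29

-7*√29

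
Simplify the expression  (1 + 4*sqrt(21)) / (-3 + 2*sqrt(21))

Multiply numerator and denominator by -2*sqrt(21) - 3.
Denominator becomes -75; numerator becomes -171 - 14*sqrt(21).

(14*sqrt(21) + 171)/75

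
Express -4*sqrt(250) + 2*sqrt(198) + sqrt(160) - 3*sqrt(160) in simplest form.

4*sqrt(250) = 20*sqrt(10); 2*sqrt(198) = 6*sqrt(22); sqrt(160) = 4*sqrt(10); 3*sqrt(160) = 12*sqrt(10)

-28*sqrt(10) + 6*sqrt(22)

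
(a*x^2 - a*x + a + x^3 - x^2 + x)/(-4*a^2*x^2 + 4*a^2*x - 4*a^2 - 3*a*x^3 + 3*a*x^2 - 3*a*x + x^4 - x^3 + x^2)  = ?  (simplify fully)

1/(-4*a + x)

Factor: a*x^2 - a*x + a + x^3 - x^2 + x = (a + x)*(x^2 - x + 1);  -4*a^2*x^2 + 4*a^2*x - 4*a^2 - 3*a*x^3 + 3*a*x^2 - 3*a*x + x^4 - x^3 + x^2 = (-4*a + x)*(x^2 - x + 1)*(a + x)
Cancel the common factors (x^2 - x + 1), (a + x).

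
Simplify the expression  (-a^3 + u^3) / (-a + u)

a^2 + a*u + u^2

Apply the difference-of-cubes factorisation and cancel (-a + u).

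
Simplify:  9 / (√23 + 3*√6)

(-9*√23 + 27*√6)/31

Multiply numerator and denominator by -√23 + 3*√6.
Denominator becomes 31; numerator becomes -9*√23 + 27*√6.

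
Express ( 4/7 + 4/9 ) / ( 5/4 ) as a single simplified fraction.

Numerator: 4/7 + 4/9 = 64/63
Denominator: 5/4 = 5/4
Divide: (64/63) · (4/5) = 256/315

256/315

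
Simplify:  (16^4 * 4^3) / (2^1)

16^4 = 2^16; 4^3 = 2^6; 2^1 = 2^1
Combine exponents: 2^21

2^21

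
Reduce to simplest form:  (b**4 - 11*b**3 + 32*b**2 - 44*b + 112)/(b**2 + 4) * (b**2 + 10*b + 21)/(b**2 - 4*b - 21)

Factor: b**4 - 11*b**3 + 32*b**2 - 44*b + 112 = (b - 4)*(b - 7)*(b**2 + 4);  b**2 + 10*b + 21 = (b + 3)*(b + 7);  b**2 - 4*b - 21 = (b + 3)*(b - 7)
Cancel the common factors (b**2 + 4), (b - 7), (b + 3).

b**2 + 3*b - 28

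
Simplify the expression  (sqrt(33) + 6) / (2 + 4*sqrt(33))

Multiply numerator and denominator by -4*sqrt(33) + 2.
Denominator becomes -524; numerator becomes -22*sqrt(33) - 120.

(60 + 11*sqrt(33))/262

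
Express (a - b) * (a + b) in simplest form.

a^2 - b^2

(a+b)(a-b) = a^2 - b^2.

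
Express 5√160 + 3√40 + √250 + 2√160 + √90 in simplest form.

42*√10

5√160 = 20*√10; 3√40 = 6*√10; √250 = 5*√10; 2√160 = 8*√10; √90 = 3*√10
Combine: (20 + 6 + 5 + 8 + 3)·√10 = 42*√10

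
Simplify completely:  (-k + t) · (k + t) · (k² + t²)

Pair the conjugate factors: (t+k)(t-k) = -k² + t², then repeat with the next factor.

-k⁴ + t⁴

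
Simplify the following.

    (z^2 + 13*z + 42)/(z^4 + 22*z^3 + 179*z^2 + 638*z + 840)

1/(z^2 + 9*z + 20)

Factor: z^2 + 13*z + 42 = (z + 6)*(z + 7);  z^4 + 22*z^3 + 179*z^2 + 638*z + 840 = (z + 6)*(z + 5)*(z + 7)*(z + 4)
Cancel the common factors (z + 6), (z + 7).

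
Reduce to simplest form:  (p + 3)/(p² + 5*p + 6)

1/(p + 2)

Factor: p² + 5*p + 6 = (p + 3)·(p + 2)
Cancel the common factor (p + 3).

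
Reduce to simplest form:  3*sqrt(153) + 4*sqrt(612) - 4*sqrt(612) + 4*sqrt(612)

3*sqrt(153) = 9*sqrt(17); 4*sqrt(612) = 24*sqrt(17); 4*sqrt(612) = 24*sqrt(17); 4*sqrt(612) = 24*sqrt(17)
Combine: (9 + 24 - 24 + 24)·sqrt(17) = 33*sqrt(17)

33*sqrt(17)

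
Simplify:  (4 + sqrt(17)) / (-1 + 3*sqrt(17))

Multiply numerator and denominator by -3*sqrt(17) - 1.
Denominator becomes -152; numerator becomes -55 - 13*sqrt(17).

(13*sqrt(17) + 55)/152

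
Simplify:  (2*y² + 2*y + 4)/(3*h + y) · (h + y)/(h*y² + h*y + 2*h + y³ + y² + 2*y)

Factor: 2*y² + 2*y + 4 = 2·(y² + y + 2);  h*y² + h*y + 2*h + y³ + y² + 2*y = (y² + y + 2)·(h + y)
Cancel the common factors (y² + y + 2), (h + y).

2/(3*h + y)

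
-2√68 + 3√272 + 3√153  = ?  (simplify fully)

2√68 = 4*√17; 3√272 = 12*√17; 3√153 = 9*√17
Combine: (-4 + 12 + 9)·√17 = 17*√17

17*√17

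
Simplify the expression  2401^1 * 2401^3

2401^1 = 7^4; 2401^3 = 7^12
Combine exponents: 7^16

7^16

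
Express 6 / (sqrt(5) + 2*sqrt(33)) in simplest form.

Multiply numerator and denominator by -sqrt(5) + 2*sqrt(33).
Denominator becomes 127; numerator becomes -6*sqrt(5) + 12*sqrt(33).

(-6*sqrt(5) + 12*sqrt(33))/127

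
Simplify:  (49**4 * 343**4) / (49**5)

7**10

49**4 = 7**8; 343**4 = 7**12; 49**5 = 7**10
Combine exponents: 7**10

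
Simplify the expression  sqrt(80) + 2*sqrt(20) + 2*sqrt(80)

16*sqrt(5)

sqrt(80) = 4*sqrt(5); 2*sqrt(20) = 4*sqrt(5); 2*sqrt(80) = 8*sqrt(5)
Combine: (4 + 4 + 8)·sqrt(5) = 16*sqrt(5)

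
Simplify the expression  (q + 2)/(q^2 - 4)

Factor: q^2 - 4 = (q - 2)*(q + 2)
Cancel the common factor (q + 2).

1/(q - 2)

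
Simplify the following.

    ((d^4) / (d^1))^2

Inside the bracket: d^3
Raise to the power 2: d^6

d^6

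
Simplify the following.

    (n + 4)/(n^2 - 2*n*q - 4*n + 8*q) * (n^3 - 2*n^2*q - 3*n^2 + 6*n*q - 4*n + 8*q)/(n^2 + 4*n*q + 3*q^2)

(n^2 + 5*n + 4)/(n^2 + 4*n*q + 3*q^2)

Factor: n^2 - 2*n*q - 4*n + 8*q = (n - 2*q)*(n - 4);  n^3 - 2*n^2*q - 3*n^2 + 6*n*q - 4*n + 8*q = (n - 4)*(n - 2*q)*(n + 1);  n^2 + 4*n*q + 3*q^2 = (n + 3*q)*(n + q)
Cancel the common factors (n - 2*q), (n - 4).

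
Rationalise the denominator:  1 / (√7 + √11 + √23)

Group as (√11 + √23) + √7; multiply by (√11 + √23) - √7, then rationalise the remaining surd.

(-2*√1771 - 5*√23 + 19*√11 + 27*√7)/283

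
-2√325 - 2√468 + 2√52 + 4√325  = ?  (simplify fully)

2*√13

2√325 = 10*√13; 2√468 = 12*√13; 2√52 = 4*√13; 4√325 = 20*√13
Combine: (-10 - 12 + 4 + 20)·√13 = 2*√13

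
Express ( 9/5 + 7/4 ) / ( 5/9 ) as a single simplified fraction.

Numerator: 9/5 + 7/4 = 71/20
Denominator: 5/9 = 5/9
Divide: (71/20) · (9/5) = 639/100

639/100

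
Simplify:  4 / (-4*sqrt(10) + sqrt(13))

Multiply numerator and denominator by sqrt(13) + 4*sqrt(10).
Denominator becomes -147; numerator becomes 4*sqrt(13) + 16*sqrt(10).

(-16*sqrt(10) - 4*sqrt(13))/147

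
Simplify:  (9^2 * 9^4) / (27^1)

3^9

9^2 = 3^4; 9^4 = 3^8; 27^1 = 3^3
Combine exponents: 3^9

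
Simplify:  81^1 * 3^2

3^6

81^1 = 3^4; 3^2 = 3^2
Combine exponents: 3^6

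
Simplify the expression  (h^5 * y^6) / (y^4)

h^5*y^2

Quotient: h^5 * y^2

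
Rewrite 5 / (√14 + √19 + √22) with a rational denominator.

(-20*√1463 + 55*√22 + 85*√19 + 135*√14)/943

Group as (√19 + √22) + √14; multiply by (√19 + √22) - √14, then rationalise the remaining surd.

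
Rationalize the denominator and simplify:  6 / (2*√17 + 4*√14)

Multiply numerator and denominator by -2*√17 + 4*√14.
Denominator becomes 156; numerator becomes -12*√17 + 24*√14.

(-√17 + 2*√14)/13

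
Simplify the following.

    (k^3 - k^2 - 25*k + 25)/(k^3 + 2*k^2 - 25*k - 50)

(k - 1)/(k + 2)

Factor: k^3 - k^2 - 25*k + 25 = (k + 5)*(k - 1)*(k - 5);  k^3 + 2*k^2 - 25*k - 50 = (k + 5)*(k - 5)*(k + 2)
Cancel the common factors (k + 5), (k - 5).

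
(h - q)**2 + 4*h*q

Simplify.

After expansion: h**2 + 2*h*q + q**2 — a perfect-square trinomial.

(h + q)**2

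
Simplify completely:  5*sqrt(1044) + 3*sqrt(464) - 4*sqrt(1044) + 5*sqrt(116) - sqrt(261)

25*sqrt(29)

5*sqrt(1044) = 30*sqrt(29); 3*sqrt(464) = 12*sqrt(29); 4*sqrt(1044) = 24*sqrt(29); 5*sqrt(116) = 10*sqrt(29); sqrt(261) = 3*sqrt(29)
Combine: (30 + 12 - 24 + 10 - 3)·sqrt(29) = 25*sqrt(29)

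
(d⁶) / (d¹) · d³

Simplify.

d⁸

Quotient: d⁵
Multiply by d³: add exponents.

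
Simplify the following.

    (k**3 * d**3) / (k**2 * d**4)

k/d

Quotient: k**1 * (d**-1)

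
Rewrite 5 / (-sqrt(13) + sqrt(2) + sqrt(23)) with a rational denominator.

(-6*sqrt(13) - 4*sqrt(23) + 17*sqrt(2) + sqrt(598))/4

Group as (sqrt(2) + sqrt(23)) - sqrt(13); multiply by (sqrt(2) + sqrt(23)) + sqrt(13), then rationalise the remaining surd.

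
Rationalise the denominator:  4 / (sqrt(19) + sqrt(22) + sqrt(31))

Group as (sqrt(22) + sqrt(31)) + sqrt(19); multiply by (sqrt(22) + sqrt(31)) - sqrt(19), then rationalise the remaining surd.

(-2*sqrt(12958) + 10*sqrt(31) + 28*sqrt(22) + 34*sqrt(19))/393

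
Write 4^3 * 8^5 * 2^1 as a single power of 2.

2^22

4^3 = 2^6; 8^5 = 2^15; 2^1 = 2^1
Combine exponents: 2^22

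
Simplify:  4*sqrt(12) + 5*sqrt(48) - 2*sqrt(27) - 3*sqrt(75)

7*sqrt(3)

4*sqrt(12) = 8*sqrt(3); 5*sqrt(48) = 20*sqrt(3); 2*sqrt(27) = 6*sqrt(3); 3*sqrt(75) = 15*sqrt(3)
Combine: (8 + 20 - 6 - 15)·sqrt(3) = 7*sqrt(3)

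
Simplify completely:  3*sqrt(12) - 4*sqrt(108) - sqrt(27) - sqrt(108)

3*sqrt(12) = 6*sqrt(3); 4*sqrt(108) = 24*sqrt(3); sqrt(27) = 3*sqrt(3); sqrt(108) = 6*sqrt(3)
Combine: (6 - 24 - 3 - 6)·sqrt(3) = -27*sqrt(3)

-27*sqrt(3)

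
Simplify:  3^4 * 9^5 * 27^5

3^29

3^4 = 3^4; 9^5 = 3^10; 27^5 = 3^15
Combine exponents: 3^29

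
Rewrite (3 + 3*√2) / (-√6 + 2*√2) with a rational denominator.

Multiply numerator and denominator by √6 + 2*√2.
Denominator becomes 2; numerator becomes 3*√6 + 6*√2 + 6*√3 + 12.

(3*√6 + 6*√2 + 6*√3 + 12)/2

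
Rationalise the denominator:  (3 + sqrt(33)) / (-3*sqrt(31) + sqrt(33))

Multiply numerator and denominator by sqrt(33) + 3*sqrt(31).
Denominator becomes -246; numerator becomes 3*sqrt(33) + 33 + 9*sqrt(31) + 3*sqrt(1023).

(-sqrt(1023) - 3*sqrt(31) - 11 - sqrt(33))/82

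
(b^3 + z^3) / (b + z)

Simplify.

Factor as (a+b)(a^2-ab+b^2) with a=z, b=b.

b^2 - b*z + z^2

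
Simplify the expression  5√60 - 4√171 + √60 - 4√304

5√60 = 10*√15; 4√171 = 12*√19; √60 = 2*√15; 4√304 = 16*√19

-28*√19 + 12*√15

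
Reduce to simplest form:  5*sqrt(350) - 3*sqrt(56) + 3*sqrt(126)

5*sqrt(350) = 25*sqrt(14); 3*sqrt(56) = 6*sqrt(14); 3*sqrt(126) = 9*sqrt(14)
Combine: (25 - 6 + 9)·sqrt(14) = 28*sqrt(14)

28*sqrt(14)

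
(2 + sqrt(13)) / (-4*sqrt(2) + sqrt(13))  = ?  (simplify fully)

(-4*sqrt(26) - 13 - 8*sqrt(2) - 2*sqrt(13))/19

Multiply numerator and denominator by sqrt(13) + 4*sqrt(2).
Denominator becomes -19; numerator becomes 2*sqrt(13) + 8*sqrt(2) + 13 + 4*sqrt(26).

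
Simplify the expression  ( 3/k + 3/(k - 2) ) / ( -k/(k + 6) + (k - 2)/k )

(3*k² + 15*k - 18)/(2*k² - 10*k + 12)

Numerator: 3/k + 3/(k - 2) = (6*k - 6)/(k² - 2*k)
Denominator: -k/(k + 6) + (k - 2)/k = (4*k - 12)/(k² + 6*k)
Divide: ((6*k - 6)/(k² - 2*k)) · ((k² + 6*k)/(4*k - 12)) = (3*k² + 15*k - 18)/(2*k² - 10*k + 12)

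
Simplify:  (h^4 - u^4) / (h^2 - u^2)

h^2 + u^2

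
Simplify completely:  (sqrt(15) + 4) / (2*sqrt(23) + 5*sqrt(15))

(-8*sqrt(23) - 2*sqrt(345) + 75 + 20*sqrt(15))/283

Multiply numerator and denominator by -2*sqrt(23) + 5*sqrt(15).
Denominator becomes 283; numerator becomes -8*sqrt(23) - 2*sqrt(345) + 75 + 20*sqrt(15).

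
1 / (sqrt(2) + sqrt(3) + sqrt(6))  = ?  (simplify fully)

Group as (sqrt(2) + sqrt(3)) + sqrt(6); multiply by (sqrt(2) + sqrt(3)) - sqrt(6), then rationalise the remaining surd.

(-12 - sqrt(6) + 5*sqrt(3) + 7*sqrt(2))/23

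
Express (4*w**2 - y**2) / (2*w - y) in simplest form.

Difference of squares: factor out (2*w - y).

2*w + y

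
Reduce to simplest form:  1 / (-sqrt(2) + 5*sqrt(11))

Multiply numerator and denominator by sqrt(2) + 5*sqrt(11).
Denominator becomes 273; numerator becomes sqrt(2) + 5*sqrt(11).

(sqrt(2) + 5*sqrt(11))/273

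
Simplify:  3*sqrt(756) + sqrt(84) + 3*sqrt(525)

3*sqrt(756) = 18*sqrt(21); sqrt(84) = 2*sqrt(21); 3*sqrt(525) = 15*sqrt(21)
Combine: (18 + 2 + 15)·sqrt(21) = 35*sqrt(21)

35*sqrt(21)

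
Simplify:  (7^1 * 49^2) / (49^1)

7^1 = 7^1; 49^2 = 7^4; 49^1 = 7^2
Combine exponents: 7^3

7^3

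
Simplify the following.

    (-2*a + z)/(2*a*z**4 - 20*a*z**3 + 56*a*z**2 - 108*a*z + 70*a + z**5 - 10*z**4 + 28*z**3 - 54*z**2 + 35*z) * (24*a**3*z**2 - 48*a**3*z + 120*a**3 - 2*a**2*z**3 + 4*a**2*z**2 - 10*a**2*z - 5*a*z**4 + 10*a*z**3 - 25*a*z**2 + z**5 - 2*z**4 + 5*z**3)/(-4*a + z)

(6*a**2 - 5*a*z + z**2)/(z**2 - 8*z + 7)

Factor: 2*a*z**4 - 20*a*z**3 + 56*a*z**2 - 108*a*z + 70*a + z**5 - 10*z**4 + 28*z**3 - 54*z**2 + 35*z = (z - 1)*(2*a + z)*(z**2 - 2*z + 5)*(z - 7);  24*a**3*z**2 - 48*a**3*z + 120*a**3 - 2*a**2*z**3 + 4*a**2*z**2 - 10*a**2*z - 5*a*z**4 + 10*a*z**3 - 25*a*z**2 + z**5 - 2*z**4 + 5*z**3 = (z**2 - 2*z + 5)*(2*a + z)*(-3*a + z)*(-4*a + z)
Cancel the common factors (z**2 - 2*z + 5), (-4*a + z), (2*a + z).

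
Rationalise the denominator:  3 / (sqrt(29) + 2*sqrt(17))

(-sqrt(29) + 2*sqrt(17))/13

Multiply numerator and denominator by -sqrt(29) + 2*sqrt(17).
Denominator becomes 39; numerator becomes -3*sqrt(29) + 6*sqrt(17).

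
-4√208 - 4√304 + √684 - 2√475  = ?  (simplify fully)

4√208 = 16*√13; 4√304 = 16*√19; √684 = 6*√19; 2√475 = 10*√19

-20*√19 - 16*√13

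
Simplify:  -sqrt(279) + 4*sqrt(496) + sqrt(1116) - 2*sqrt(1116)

7*sqrt(31)

sqrt(279) = 3*sqrt(31); 4*sqrt(496) = 16*sqrt(31); sqrt(1116) = 6*sqrt(31); 2*sqrt(1116) = 12*sqrt(31)
Combine: (-3 + 16 + 6 - 12)·sqrt(31) = 7*sqrt(31)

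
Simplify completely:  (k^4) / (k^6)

k^(-2)

Quotient: (k^-2)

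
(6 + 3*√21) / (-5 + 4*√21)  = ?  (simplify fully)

(39*√21 + 282)/311

Multiply numerator and denominator by -4*√21 - 5.
Denominator becomes -311; numerator becomes -282 - 39*√21.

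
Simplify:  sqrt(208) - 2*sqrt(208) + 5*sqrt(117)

11*sqrt(13)

sqrt(208) = 4*sqrt(13); 2*sqrt(208) = 8*sqrt(13); 5*sqrt(117) = 15*sqrt(13)
Combine: (4 - 8 + 15)·sqrt(13) = 11*sqrt(13)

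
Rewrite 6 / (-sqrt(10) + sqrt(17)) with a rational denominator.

(6*sqrt(10) + 6*sqrt(17))/7

Multiply numerator and denominator by sqrt(10) + sqrt(17).
Denominator becomes 7; numerator becomes 6*sqrt(10) + 6*sqrt(17).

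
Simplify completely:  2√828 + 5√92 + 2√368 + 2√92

34*√23

2√828 = 12*√23; 5√92 = 10*√23; 2√368 = 8*√23; 2√92 = 4*√23
Combine: (12 + 10 + 8 + 4)·√23 = 34*√23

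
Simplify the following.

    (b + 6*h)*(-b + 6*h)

(6*h)**2 - (b)**2 = -b**2 + 36*h**2.

-b**2 + 36*h**2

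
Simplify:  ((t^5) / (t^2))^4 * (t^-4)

t^8

Inside the bracket: t^3
Raise to the power 4: t^12
Multiply by (t^-4): add exponents.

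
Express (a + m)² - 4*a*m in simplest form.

Expand the square and combine the 4*a*m term.

(a - m)²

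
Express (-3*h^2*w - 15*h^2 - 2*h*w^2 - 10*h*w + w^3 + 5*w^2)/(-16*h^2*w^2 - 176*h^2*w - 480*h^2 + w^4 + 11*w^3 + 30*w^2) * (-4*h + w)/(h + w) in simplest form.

Factor: -3*h^2*w - 15*h^2 - 2*h*w^2 - 10*h*w + w^3 + 5*w^2 = (-3*h + w)*(w + 5)*(h + w);  -16*h^2*w^2 - 176*h^2*w - 480*h^2 + w^4 + 11*w^3 + 30*w^2 = (4*h + w)*(w + 5)*(-4*h + w)*(w + 6)
Cancel the common factors (h + w), (w + 5), (-4*h + w).

(-3*h + w)/(4*h*w + 24*h + w^2 + 6*w)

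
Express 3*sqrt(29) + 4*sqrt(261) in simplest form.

3*sqrt(29) = 3*sqrt(29); 4*sqrt(261) = 12*sqrt(29)
Combine: (3 + 12)·sqrt(29) = 15*sqrt(29)

15*sqrt(29)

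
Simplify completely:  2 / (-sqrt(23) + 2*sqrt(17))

(2*sqrt(23) + 4*sqrt(17))/45

Multiply numerator and denominator by sqrt(23) + 2*sqrt(17).
Denominator becomes 45; numerator becomes 2*sqrt(23) + 4*sqrt(17).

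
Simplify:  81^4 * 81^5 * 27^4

3^48

81^4 = 3^16; 81^5 = 3^20; 27^4 = 3^12
Combine exponents: 3^48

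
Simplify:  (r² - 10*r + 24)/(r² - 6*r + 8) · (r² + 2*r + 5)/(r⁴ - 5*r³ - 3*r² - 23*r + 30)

Factor: r² - 10*r + 24 = (r - 6)·(r - 4);  r² - 6*r + 8 = (r - 4)·(r - 2);  r⁴ - 5*r³ - 3*r² - 23*r + 30 = (r - 1)·(r² + 2*r + 5)·(r - 6)
Cancel the common factors (r² + 2*r + 5), (r - 4), (r - 6).

1/(r² - 3*r + 2)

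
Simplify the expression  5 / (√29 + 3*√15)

(-5*√29 + 15*√15)/106

Multiply numerator and denominator by -3*√15 + √29.
Denominator becomes -106; numerator becomes -15*√15 + 5*√29.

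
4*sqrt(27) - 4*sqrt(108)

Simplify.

-12*sqrt(3)

4*sqrt(27) = 12*sqrt(3); 4*sqrt(108) = 24*sqrt(3)
Combine: (12 - 24)·sqrt(3) = -12*sqrt(3)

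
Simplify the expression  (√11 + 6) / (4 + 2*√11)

(-1 + 4*√11)/14

Multiply numerator and denominator by -2*√11 + 4.
Denominator becomes -28; numerator becomes -8*√11 + 2.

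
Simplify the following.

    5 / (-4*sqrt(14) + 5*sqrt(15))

Multiply numerator and denominator by 4*sqrt(14) + 5*sqrt(15).
Denominator becomes 151; numerator becomes 20*sqrt(14) + 25*sqrt(15).

(20*sqrt(14) + 25*sqrt(15))/151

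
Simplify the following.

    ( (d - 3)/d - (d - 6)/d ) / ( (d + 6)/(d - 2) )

Numerator: (d - 3)/d - (d - 6)/d = 3/d
Denominator: (d + 6)/(d - 2) = (d + 6)/(d - 2)
Divide: (3/d) · ((d - 2)/(d + 6)) = (3*d - 6)/(d^2 + 6*d)

(3*d - 6)/(d^2 + 6*d)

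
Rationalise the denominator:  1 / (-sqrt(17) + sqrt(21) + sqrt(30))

(-17*sqrt(17) + 4*sqrt(30) + 13*sqrt(21) + 3*sqrt(1190))/682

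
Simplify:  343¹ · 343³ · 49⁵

7^22

343¹ = 7^3; 343³ = 7^9; 49⁵ = 7^10
Combine exponents: 7^22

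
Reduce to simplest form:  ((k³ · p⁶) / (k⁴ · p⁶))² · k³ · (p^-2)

Inside the bracket: (k^-1)
Raise to the power 2: (k^-2)
Multiply by k³ · (p^-2): add exponents.

k/p²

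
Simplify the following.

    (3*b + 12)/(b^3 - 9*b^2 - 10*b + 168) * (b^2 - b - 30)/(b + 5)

3/(b - 7)

Factor: 3*b + 12 = 3*(b + 4);  b^3 - 9*b^2 - 10*b + 168 = (b - 6)*(b + 4)*(b - 7);  b^2 - b - 30 = (b - 6)*(b + 5)
Cancel the common factors (b + 5), (b - 6), (b + 4).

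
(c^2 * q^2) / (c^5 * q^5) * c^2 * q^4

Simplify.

Quotient: (c^-3) * (q^-3)
Multiply by c^2 * q^4: add exponents.

q/c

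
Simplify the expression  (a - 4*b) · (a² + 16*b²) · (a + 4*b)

a⁴ - 256*b⁴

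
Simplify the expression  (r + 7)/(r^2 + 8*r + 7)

1/(r + 1)

Factor: r^2 + 8*r + 7 = (r + 7)*(r + 1)
Cancel the common factor (r + 7).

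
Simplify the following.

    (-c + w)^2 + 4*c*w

(c + w)^2

After expansion: c^2 + 2*c*w + w^2 — a perfect-square trinomial.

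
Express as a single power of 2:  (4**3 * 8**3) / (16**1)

2**11

4**3 = 2**6; 8**3 = 2**9; 16**1 = 2**4
Combine exponents: 2**11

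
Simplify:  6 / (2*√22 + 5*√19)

(-4*√22 + 10*√19)/129

Multiply numerator and denominator by -5*√19 + 2*√22.
Denominator becomes -387; numerator becomes -30*√19 + 12*√22.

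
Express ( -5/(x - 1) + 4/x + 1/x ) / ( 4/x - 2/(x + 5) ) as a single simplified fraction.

(-5*x - 25)/(2*x² + 18*x - 20)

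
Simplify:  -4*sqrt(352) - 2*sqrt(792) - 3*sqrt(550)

-43*sqrt(22)

4*sqrt(352) = 16*sqrt(22); 2*sqrt(792) = 12*sqrt(22); 3*sqrt(550) = 15*sqrt(22)
Combine: (-16 - 12 - 15)·sqrt(22) = -43*sqrt(22)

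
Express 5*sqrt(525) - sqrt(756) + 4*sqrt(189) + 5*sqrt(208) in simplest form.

20*sqrt(13) + 31*sqrt(21)

5*sqrt(525) = 25*sqrt(21); sqrt(756) = 6*sqrt(21); 4*sqrt(189) = 12*sqrt(21); 5*sqrt(208) = 20*sqrt(13)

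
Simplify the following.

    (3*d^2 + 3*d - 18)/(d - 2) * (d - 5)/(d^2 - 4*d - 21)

(3*d - 15)/(d - 7)

Factor: 3*d^2 + 3*d - 18 = 3*(d + 3)*(d - 2);  d^2 - 4*d - 21 = (d + 3)*(d - 7)
Cancel the common factors (d - 2), (d + 3).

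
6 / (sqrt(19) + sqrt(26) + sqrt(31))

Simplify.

(-3*sqrt(15314) + 21*sqrt(31) + 36*sqrt(26) + 57*sqrt(19))/445

Group as (sqrt(19) + sqrt(26)) + sqrt(31); multiply by (sqrt(19) + sqrt(26)) - sqrt(31), then rationalise the remaining surd.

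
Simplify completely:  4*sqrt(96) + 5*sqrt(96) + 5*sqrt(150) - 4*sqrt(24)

4*sqrt(96) = 16*sqrt(6); 5*sqrt(96) = 20*sqrt(6); 5*sqrt(150) = 25*sqrt(6); 4*sqrt(24) = 8*sqrt(6)
Combine: (16 + 20 + 25 - 8)·sqrt(6) = 53*sqrt(6)

53*sqrt(6)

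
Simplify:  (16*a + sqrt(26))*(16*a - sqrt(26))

256*a^2 - 26

(16*a)^2 - (sqrt(26))^2 = 256*a^2 - 26.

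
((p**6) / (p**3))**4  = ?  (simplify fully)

p**12

Inside the bracket: p**3
Raise to the power 4: p**12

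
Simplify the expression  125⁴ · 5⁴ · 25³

5^22

125⁴ = 5^12; 5⁴ = 5^4; 25³ = 5^6
Combine exponents: 5^22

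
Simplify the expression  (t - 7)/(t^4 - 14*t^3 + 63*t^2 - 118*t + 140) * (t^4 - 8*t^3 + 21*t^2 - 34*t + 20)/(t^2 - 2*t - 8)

Factor: t^4 - 14*t^3 + 63*t^2 - 118*t + 140 = (t - 7)*(t^2 - 2*t + 4)*(t - 5);  t^4 - 8*t^3 + 21*t^2 - 34*t + 20 = (t^2 - 2*t + 4)*(t - 1)*(t - 5);  t^2 - 2*t - 8 = (t + 2)*(t - 4)
Cancel the common factors (t^2 - 2*t + 4), (t - 7), (t - 5).

(t - 1)/(t^2 - 2*t - 8)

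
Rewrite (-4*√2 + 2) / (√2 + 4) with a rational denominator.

Multiply numerator and denominator by -√2 + 4.
Denominator becomes 14; numerator becomes -18*√2 + 16.

(-9*√2 + 8)/7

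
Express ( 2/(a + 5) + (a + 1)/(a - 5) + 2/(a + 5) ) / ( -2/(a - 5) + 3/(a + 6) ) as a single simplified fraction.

(a³ + 16*a² + 45*a - 90)/(a² - 22*a - 135)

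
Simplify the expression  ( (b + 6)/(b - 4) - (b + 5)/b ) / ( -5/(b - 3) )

(-b² - b + 12)/(b² - 4*b)

Numerator: (b + 6)/(b - 4) - (b + 5)/b = (5*b + 20)/(b² - 4*b)
Denominator: -5/(b - 3) = -5/(b - 3)
Divide: ((5*b + 20)/(b² - 4*b)) · (-b/5 + 3/5) = (-b² - b + 12)/(b² - 4*b)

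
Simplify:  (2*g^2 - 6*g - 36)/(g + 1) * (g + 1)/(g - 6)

Factor: 2*g^2 - 6*g - 36 = 2*(g + 3)*(g - 6)
Cancel the common factors (g - 6), (g + 1).

2*g + 6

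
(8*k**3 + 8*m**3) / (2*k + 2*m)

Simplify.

(2*m)**3 + (2*k)**3 = (2*k + 2*m)(4*k**2 - 4*k*m + 4*m**2).

4*k**2 - 4*k*m + 4*m**2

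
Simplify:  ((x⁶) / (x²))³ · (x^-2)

x^10

Inside the bracket: x⁴
Raise to the power 3: x^12
Multiply by (x^-2): add exponents.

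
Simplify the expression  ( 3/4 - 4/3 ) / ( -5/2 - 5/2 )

Numerator: 3/4 - 4/3 = -7/12
Denominator: -5/2 - 5/2 = -5
Divide: (-7/12) · (-1/5) = 7/60

7/60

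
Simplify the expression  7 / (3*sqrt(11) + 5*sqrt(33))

(-21*sqrt(11) + 35*sqrt(33))/726

Multiply numerator and denominator by -3*sqrt(11) + 5*sqrt(33).
Denominator becomes 726; numerator becomes -21*sqrt(11) + 35*sqrt(33).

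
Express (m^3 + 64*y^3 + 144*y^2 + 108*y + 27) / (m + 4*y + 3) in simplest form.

m^3 + (4*y + 3)^3 = (m + 4*y + 3)(m^2 - 4*m*y - 3*m + 16*y^2 + 24*y + 9).

m^2 - 4*m*y - 3*m + 16*y^2 + 24*y + 9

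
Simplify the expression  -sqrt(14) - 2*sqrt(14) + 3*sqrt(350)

sqrt(14) = sqrt(14); 2*sqrt(14) = 2*sqrt(14); 3*sqrt(350) = 15*sqrt(14)
Combine: (-1 - 2 + 15)·sqrt(14) = 12*sqrt(14)

12*sqrt(14)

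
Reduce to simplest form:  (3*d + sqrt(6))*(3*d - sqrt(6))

(3*d)^2 - (sqrt(6))^2 = 9*d^2 - 6.

9*d^2 - 6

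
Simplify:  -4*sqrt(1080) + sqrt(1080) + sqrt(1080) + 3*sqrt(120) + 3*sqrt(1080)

12*sqrt(30)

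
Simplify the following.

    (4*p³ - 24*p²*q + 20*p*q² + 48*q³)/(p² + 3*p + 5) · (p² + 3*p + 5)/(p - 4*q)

4*p² - 8*p*q - 12*q²

Factor: 4*p³ - 24*p²*q + 20*p*q² + 48*q³ = 4·(p - 4*q)·(p - 3*q)·(p + q)
Cancel the common factors (p² + 3*p + 5), (p - 4*q).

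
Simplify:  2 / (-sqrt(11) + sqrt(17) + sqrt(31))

(-74*sqrt(11) - 6*sqrt(31) + 50*sqrt(17) + 4*sqrt(5797))/739

Group as (sqrt(17) + sqrt(31)) - sqrt(11); multiply by (sqrt(17) + sqrt(31)) + sqrt(11), then rationalise the remaining surd.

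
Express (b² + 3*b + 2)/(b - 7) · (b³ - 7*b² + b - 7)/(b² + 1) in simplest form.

Factor: b² + 3*b + 2 = (b + 1)·(b + 2);  b³ - 7*b² + b - 7 = (b - 7)·(b² + 1)
Cancel the common factors (b² + 1), (b - 7).

b² + 3*b + 2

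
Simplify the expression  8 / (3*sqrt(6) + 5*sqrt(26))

Multiply numerator and denominator by -5*sqrt(26) + 3*sqrt(6).
Denominator becomes -596; numerator becomes -40*sqrt(26) + 24*sqrt(6).

(-6*sqrt(6) + 10*sqrt(26))/149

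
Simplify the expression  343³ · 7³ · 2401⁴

7^28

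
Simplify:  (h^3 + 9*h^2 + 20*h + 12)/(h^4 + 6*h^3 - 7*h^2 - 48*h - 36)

Factor: h^3 + 9*h^2 + 20*h + 12 = (h + 6)*(h + 1)*(h + 2);  h^4 + 6*h^3 - 7*h^2 - 48*h - 36 = (h + 2)*(h + 1)*(h + 6)*(h - 3)
Cancel the common factors (h + 1), (h + 6), (h + 2).

1/(h - 3)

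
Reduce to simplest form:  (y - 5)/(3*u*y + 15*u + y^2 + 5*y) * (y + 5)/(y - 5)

Factor: 3*u*y + 15*u + y^2 + 5*y = (y + 5)*(3*u + y)
Cancel the common factors (y + 5), (y - 5).

1/(3*u + y)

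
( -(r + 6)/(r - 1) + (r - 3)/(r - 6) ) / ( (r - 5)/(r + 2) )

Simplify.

(-4*r^2 + 31*r + 78)/(r^3 - 12*r^2 + 41*r - 30)

Numerator: -(r + 6)/(r - 1) + (r - 3)/(r - 6) = (-4*r + 39)/(r^2 - 7*r + 6)
Denominator: (r - 5)/(r + 2) = (r - 5)/(r + 2)
Divide: ((-4*r + 39)/(r^2 - 7*r + 6)) · ((r + 2)/(r - 5)) = (-4*r^2 + 31*r + 78)/(r^3 - 12*r^2 + 41*r - 30)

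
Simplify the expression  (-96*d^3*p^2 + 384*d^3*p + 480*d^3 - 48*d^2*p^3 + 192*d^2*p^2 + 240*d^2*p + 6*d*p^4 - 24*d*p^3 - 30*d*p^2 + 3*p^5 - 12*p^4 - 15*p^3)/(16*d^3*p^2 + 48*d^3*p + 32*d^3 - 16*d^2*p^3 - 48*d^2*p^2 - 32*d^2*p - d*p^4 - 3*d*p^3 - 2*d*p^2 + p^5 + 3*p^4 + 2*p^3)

Factor: -96*d^3*p^2 + 384*d^3*p + 480*d^3 - 48*d^2*p^3 + 192*d^2*p^2 + 240*d^2*p + 6*d*p^4 - 24*d*p^3 - 30*d*p^2 + 3*p^5 - 12*p^4 - 15*p^3 = 3*(p - 5)*(p + 1)*(4*d + p)*(2*d + p)*(-4*d + p);  16*d^3*p^2 + 48*d^3*p + 32*d^3 - 16*d^2*p^3 - 48*d^2*p^2 - 32*d^2*p - d*p^4 - 3*d*p^3 - 2*d*p^2 + p^5 + 3*p^4 + 2*p^3 = (4*d + p)*(-4*d + p)*(p + 1)*(p + 2)*(-d + p)
Cancel the common factors (4*d + p), (-4*d + p), (p + 1).

(6*d*p - 30*d + 3*p^2 - 15*p)/(-d*p - 2*d + p^2 + 2*p)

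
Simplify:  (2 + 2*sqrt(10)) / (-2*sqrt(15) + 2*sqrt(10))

(-5*sqrt(6) - 10 - sqrt(15) - sqrt(10))/5

Multiply numerator and denominator by 2*sqrt(10) + 2*sqrt(15).
Denominator becomes -20; numerator becomes 4*sqrt(10) + 4*sqrt(15) + 40 + 20*sqrt(6).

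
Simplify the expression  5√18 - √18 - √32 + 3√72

26*√2

5√18 = 15*√2; √18 = 3*√2; √32 = 4*√2; 3√72 = 18*√2
Combine: (15 - 3 - 4 + 18)·√2 = 26*√2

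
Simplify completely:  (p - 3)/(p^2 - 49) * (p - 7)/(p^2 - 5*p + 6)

1/(p^2 + 5*p - 14)

Factor: p^2 - 49 = (p - 7)*(p + 7);  p^2 - 5*p + 6 = (p - 2)*(p - 3)
Cancel the common factors (p - 3), (p - 7).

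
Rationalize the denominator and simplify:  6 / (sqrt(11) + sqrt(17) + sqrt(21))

Group as (sqrt(11) + sqrt(21)) + sqrt(17); multiply by (sqrt(11) + sqrt(21)) - sqrt(17), then rationalise the remaining surd.

(-4*sqrt(3927) + 14*sqrt(21) + 30*sqrt(17) + 54*sqrt(11))/233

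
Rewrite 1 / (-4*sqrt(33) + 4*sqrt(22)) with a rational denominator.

(-sqrt(33) - sqrt(22))/44

Multiply numerator and denominator by 4*sqrt(22) + 4*sqrt(33).
Denominator becomes -176; numerator becomes 4*sqrt(22) + 4*sqrt(33).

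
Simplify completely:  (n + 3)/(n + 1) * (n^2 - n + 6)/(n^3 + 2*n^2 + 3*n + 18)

Factor: n^3 + 2*n^2 + 3*n + 18 = (n + 3)*(n^2 - n + 6)
Cancel the common factors (n^2 - n + 6), (n + 3).

1/(n + 1)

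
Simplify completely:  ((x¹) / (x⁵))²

x^(-8)

Inside the bracket: (x^-4)
Raise to the power 2: (x^-8)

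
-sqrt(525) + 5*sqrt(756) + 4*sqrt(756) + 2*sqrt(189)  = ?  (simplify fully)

55*sqrt(21)

sqrt(525) = 5*sqrt(21); 5*sqrt(756) = 30*sqrt(21); 4*sqrt(756) = 24*sqrt(21); 2*sqrt(189) = 6*sqrt(21)
Combine: (-5 + 30 + 24 + 6)·sqrt(21) = 55*sqrt(21)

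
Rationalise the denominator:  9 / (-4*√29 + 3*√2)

(-36*√29 - 27*√2)/446

Multiply numerator and denominator by 3*√2 + 4*√29.
Denominator becomes -446; numerator becomes 27*√2 + 36*√29.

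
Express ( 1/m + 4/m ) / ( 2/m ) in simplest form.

5/2

Numerator: 1/m + 4/m = 5/m
Denominator: 2/m = 2/m
Divide: (5/m) · (m/2) = 5/2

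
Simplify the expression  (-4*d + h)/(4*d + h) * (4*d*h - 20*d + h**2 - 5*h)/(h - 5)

Factor: 4*d*h - 20*d + h**2 - 5*h = (h - 5)*(4*d + h)
Cancel the common factors (4*d + h), (h - 5).

-4*d + h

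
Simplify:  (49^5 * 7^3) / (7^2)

7^11

49^5 = 7^10; 7^3 = 7^3; 7^2 = 7^2
Combine exponents: 7^11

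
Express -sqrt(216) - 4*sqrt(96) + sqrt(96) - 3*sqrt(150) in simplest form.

-33*sqrt(6)

sqrt(216) = 6*sqrt(6); 4*sqrt(96) = 16*sqrt(6); sqrt(96) = 4*sqrt(6); 3*sqrt(150) = 15*sqrt(6)
Combine: (-6 - 16 + 4 - 15)·sqrt(6) = -33*sqrt(6)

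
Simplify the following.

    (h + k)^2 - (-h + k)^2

4*h*k

Binomially expand both and collect terms in k, h.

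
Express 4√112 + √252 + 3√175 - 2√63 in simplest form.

4√112 = 16*√7; √252 = 6*√7; 3√175 = 15*√7; 2√63 = 6*√7
Combine: (16 + 6 + 15 - 6)·√7 = 31*√7

31*√7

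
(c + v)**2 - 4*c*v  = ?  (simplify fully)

Expanding gives c**2 - 2*c*v + v**2, a perfect square.

(c - v)**2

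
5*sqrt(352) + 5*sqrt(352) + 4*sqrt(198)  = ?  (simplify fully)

5*sqrt(352) = 20*sqrt(22); 5*sqrt(352) = 20*sqrt(22); 4*sqrt(198) = 12*sqrt(22)
Combine: (20 + 20 + 12)·sqrt(22) = 52*sqrt(22)

52*sqrt(22)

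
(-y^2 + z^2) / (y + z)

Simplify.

-y + z

Factor z^2 - y^2 and cancel (y + z).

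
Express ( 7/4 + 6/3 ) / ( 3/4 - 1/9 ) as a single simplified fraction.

Numerator: 7/4 + 6/3 = 15/4
Denominator: 3/4 - 1/9 = 23/36
Divide: (15/4) · (36/23) = 135/23

135/23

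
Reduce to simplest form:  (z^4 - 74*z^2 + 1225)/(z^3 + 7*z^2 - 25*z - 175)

Factor: z^4 - 74*z^2 + 1225 = (z + 5)*(z - 5)*(z + 7)*(z - 7);  z^3 + 7*z^2 - 25*z - 175 = (z + 7)*(z + 5)*(z - 5)
Cancel the common factors (z + 5), (z - 5), (z + 7).

z - 7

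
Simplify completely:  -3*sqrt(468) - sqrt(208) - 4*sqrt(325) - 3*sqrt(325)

3*sqrt(468) = 18*sqrt(13); sqrt(208) = 4*sqrt(13); 4*sqrt(325) = 20*sqrt(13); 3*sqrt(325) = 15*sqrt(13)
Combine: (-18 - 4 - 20 - 15)·sqrt(13) = -57*sqrt(13)

-57*sqrt(13)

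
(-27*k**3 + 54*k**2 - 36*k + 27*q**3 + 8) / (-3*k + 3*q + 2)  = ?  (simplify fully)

Apply the difference-of-cubes factorisation and cancel (-3*k + 3*q + 2).

9*k**2 + 9*k*q - 12*k + 9*q**2 - 6*q + 4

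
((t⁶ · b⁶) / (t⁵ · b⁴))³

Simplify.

b⁶*t³

Inside the bracket: t¹ · b²
Raise to the power 3: t³ · b⁶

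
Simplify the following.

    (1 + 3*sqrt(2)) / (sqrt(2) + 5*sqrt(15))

Multiply numerator and denominator by -5*sqrt(15) + sqrt(2).
Denominator becomes -373; numerator becomes -15*sqrt(30) - 5*sqrt(15) + sqrt(2) + 6.

(-6 - sqrt(2) + 5*sqrt(15) + 15*sqrt(30))/373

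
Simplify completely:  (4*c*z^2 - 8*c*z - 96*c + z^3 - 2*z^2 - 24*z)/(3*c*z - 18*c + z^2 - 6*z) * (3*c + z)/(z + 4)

Factor: 4*c*z^2 - 8*c*z - 96*c + z^3 - 2*z^2 - 24*z = (4*c + z)*(z + 4)*(z - 6);  3*c*z - 18*c + z^2 - 6*z = (z - 6)*(3*c + z)
Cancel the common factors (z + 4), (z - 6), (3*c + z).

4*c + z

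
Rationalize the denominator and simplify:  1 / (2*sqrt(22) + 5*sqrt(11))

(-2*sqrt(22) + 5*sqrt(11))/187

Multiply numerator and denominator by -2*sqrt(22) + 5*sqrt(11).
Denominator becomes 187; numerator becomes -2*sqrt(22) + 5*sqrt(11).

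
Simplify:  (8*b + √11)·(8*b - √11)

Difference of squares with P = 8*b, Q = √11.

64*b² - 11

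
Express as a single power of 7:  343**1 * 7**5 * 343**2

343**1 = 7**3; 7**5 = 7**5; 343**2 = 7**6
Combine exponents: 7**14

7**14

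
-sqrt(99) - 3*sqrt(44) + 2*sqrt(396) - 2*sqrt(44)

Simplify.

sqrt(99) = 3*sqrt(11); 3*sqrt(44) = 6*sqrt(11); 2*sqrt(396) = 12*sqrt(11); 2*sqrt(44) = 4*sqrt(11)
Combine: (-3 - 6 + 12 - 4)·sqrt(11) = -sqrt(11)

-sqrt(11)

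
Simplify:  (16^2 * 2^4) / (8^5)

2^(-3)

16^2 = 2^8; 2^4 = 2^4; 8^5 = 2^15
Combine exponents: 2^(-3)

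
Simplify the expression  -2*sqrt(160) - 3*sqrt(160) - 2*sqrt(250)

2*sqrt(160) = 8*sqrt(10); 3*sqrt(160) = 12*sqrt(10); 2*sqrt(250) = 10*sqrt(10)
Combine: (-8 - 12 - 10)·sqrt(10) = -30*sqrt(10)

-30*sqrt(10)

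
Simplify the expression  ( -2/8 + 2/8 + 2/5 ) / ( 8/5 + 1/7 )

Numerator: -2/8 + 2/8 + 2/5 = 2/5
Denominator: 8/5 + 1/7 = 61/35
Divide: (2/5) · (35/61) = 14/61

14/61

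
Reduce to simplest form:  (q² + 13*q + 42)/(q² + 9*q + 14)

(q + 6)/(q + 2)

Factor: q² + 13*q + 42 = (q + 7)·(q + 6);  q² + 9*q + 14 = (q + 7)·(q + 2)
Cancel the common factor (q + 7).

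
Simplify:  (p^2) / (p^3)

1/p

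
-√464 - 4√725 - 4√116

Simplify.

√464 = 4*√29; 4√725 = 20*√29; 4√116 = 8*√29
Combine: (-4 - 20 - 8)·√29 = -32*√29

-32*√29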